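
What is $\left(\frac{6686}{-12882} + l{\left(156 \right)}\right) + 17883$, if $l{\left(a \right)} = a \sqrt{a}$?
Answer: $\frac{115181060}{6441} + 312 \sqrt{39} \approx 19831.0$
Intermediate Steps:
$l{\left(a \right)} = a^{\frac{3}{2}}$
$\left(\frac{6686}{-12882} + l{\left(156 \right)}\right) + 17883 = \left(\frac{6686}{-12882} + 156^{\frac{3}{2}}\right) + 17883 = \left(6686 \left(- \frac{1}{12882}\right) + 312 \sqrt{39}\right) + 17883 = \left(- \frac{3343}{6441} + 312 \sqrt{39}\right) + 17883 = \frac{115181060}{6441} + 312 \sqrt{39}$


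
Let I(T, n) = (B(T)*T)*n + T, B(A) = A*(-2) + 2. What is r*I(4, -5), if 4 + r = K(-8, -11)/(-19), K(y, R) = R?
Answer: -8060/19 ≈ -424.21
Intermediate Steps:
B(A) = 2 - 2*A (B(A) = -2*A + 2 = 2 - 2*A)
I(T, n) = T + T*n*(2 - 2*T) (I(T, n) = ((2 - 2*T)*T)*n + T = (T*(2 - 2*T))*n + T = T*n*(2 - 2*T) + T = T + T*n*(2 - 2*T))
r = -65/19 (r = -4 - 11/(-19) = -4 - 11*(-1/19) = -4 + 11/19 = -65/19 ≈ -3.4211)
r*I(4, -5) = -(-65)*4*(-1 + 2*(-5)*(-1 + 4))/19 = -(-65)*4*(-1 + 2*(-5)*3)/19 = -(-65)*4*(-1 - 30)/19 = -(-65)*4*(-31)/19 = -65/19*124 = -8060/19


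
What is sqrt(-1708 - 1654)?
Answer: 41*I*sqrt(2) ≈ 57.983*I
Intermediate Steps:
sqrt(-1708 - 1654) = sqrt(-3362) = 41*I*sqrt(2)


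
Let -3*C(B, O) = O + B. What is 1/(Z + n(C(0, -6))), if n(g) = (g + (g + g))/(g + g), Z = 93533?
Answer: 2/187069 ≈ 1.0691e-5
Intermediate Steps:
C(B, O) = -B/3 - O/3 (C(B, O) = -(O + B)/3 = -(B + O)/3 = -B/3 - O/3)
n(g) = 3/2 (n(g) = (g + 2*g)/((2*g)) = (3*g)*(1/(2*g)) = 3/2)
1/(Z + n(C(0, -6))) = 1/(93533 + 3/2) = 1/(187069/2) = 2/187069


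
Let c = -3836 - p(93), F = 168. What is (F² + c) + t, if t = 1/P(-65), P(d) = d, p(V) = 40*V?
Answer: 1343419/65 ≈ 20668.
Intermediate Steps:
t = -1/65 (t = 1/(-65) = -1/65 ≈ -0.015385)
c = -7556 (c = -3836 - 40*93 = -3836 - 1*3720 = -3836 - 3720 = -7556)
(F² + c) + t = (168² - 7556) - 1/65 = (28224 - 7556) - 1/65 = 20668 - 1/65 = 1343419/65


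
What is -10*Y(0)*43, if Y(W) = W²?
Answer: 0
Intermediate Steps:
-10*Y(0)*43 = -10*0²*43 = -10*0*43 = 0*43 = 0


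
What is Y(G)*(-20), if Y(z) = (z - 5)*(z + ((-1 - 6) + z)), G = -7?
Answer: -5040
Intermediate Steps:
Y(z) = (-7 + 2*z)*(-5 + z) (Y(z) = (-5 + z)*(z + (-7 + z)) = (-5 + z)*(-7 + 2*z) = (-7 + 2*z)*(-5 + z))
Y(G)*(-20) = (35 - 17*(-7) + 2*(-7)**2)*(-20) = (35 + 119 + 2*49)*(-20) = (35 + 119 + 98)*(-20) = 252*(-20) = -5040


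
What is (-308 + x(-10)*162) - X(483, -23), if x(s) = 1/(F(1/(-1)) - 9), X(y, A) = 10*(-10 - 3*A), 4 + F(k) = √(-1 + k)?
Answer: -17296/19 - 18*I*√2/19 ≈ -910.32 - 1.3398*I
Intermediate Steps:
F(k) = -4 + √(-1 + k)
X(y, A) = -100 - 30*A
x(s) = 1/(-13 + I*√2) (x(s) = 1/((-4 + √(-1 + 1/(-1))) - 9) = 1/((-4 + √(-1 - 1)) - 9) = 1/((-4 + √(-2)) - 9) = 1/((-4 + I*√2) - 9) = 1/(-13 + I*√2))
(-308 + x(-10)*162) - X(483, -23) = (-308 + (-13/171 - I*√2/171)*162) - (-100 - 30*(-23)) = (-308 + (-234/19 - 18*I*√2/19)) - (-100 + 690) = (-6086/19 - 18*I*√2/19) - 1*590 = (-6086/19 - 18*I*√2/19) - 590 = -17296/19 - 18*I*√2/19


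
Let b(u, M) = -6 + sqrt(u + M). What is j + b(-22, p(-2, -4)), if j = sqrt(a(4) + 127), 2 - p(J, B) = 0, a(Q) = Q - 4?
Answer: -6 + sqrt(127) + 2*I*sqrt(5) ≈ 5.2694 + 4.4721*I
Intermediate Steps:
a(Q) = -4 + Q
p(J, B) = 2 (p(J, B) = 2 - 1*0 = 2 + 0 = 2)
b(u, M) = -6 + sqrt(M + u)
j = sqrt(127) (j = sqrt((-4 + 4) + 127) = sqrt(0 + 127) = sqrt(127) ≈ 11.269)
j + b(-22, p(-2, -4)) = sqrt(127) + (-6 + sqrt(2 - 22)) = sqrt(127) + (-6 + sqrt(-20)) = sqrt(127) + (-6 + 2*I*sqrt(5)) = -6 + sqrt(127) + 2*I*sqrt(5)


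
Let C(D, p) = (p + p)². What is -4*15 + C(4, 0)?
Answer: -60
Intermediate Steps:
C(D, p) = 4*p² (C(D, p) = (2*p)² = 4*p²)
-4*15 + C(4, 0) = -4*15 + 4*0² = -60 + 4*0 = -60 + 0 = -60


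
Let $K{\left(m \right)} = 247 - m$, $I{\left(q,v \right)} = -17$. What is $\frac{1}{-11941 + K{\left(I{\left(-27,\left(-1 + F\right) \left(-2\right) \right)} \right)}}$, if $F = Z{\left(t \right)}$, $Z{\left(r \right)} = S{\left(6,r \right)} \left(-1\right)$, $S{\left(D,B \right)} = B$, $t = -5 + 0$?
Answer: $- \frac{1}{11677} \approx -8.5638 \cdot 10^{-5}$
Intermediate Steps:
$t = -5$
$Z{\left(r \right)} = - r$ ($Z{\left(r \right)} = r \left(-1\right) = - r$)
$F = 5$ ($F = \left(-1\right) \left(-5\right) = 5$)
$\frac{1}{-11941 + K{\left(I{\left(-27,\left(-1 + F\right) \left(-2\right) \right)} \right)}} = \frac{1}{-11941 + \left(247 - -17\right)} = \frac{1}{-11941 + \left(247 + 17\right)} = \frac{1}{-11941 + 264} = \frac{1}{-11677} = - \frac{1}{11677}$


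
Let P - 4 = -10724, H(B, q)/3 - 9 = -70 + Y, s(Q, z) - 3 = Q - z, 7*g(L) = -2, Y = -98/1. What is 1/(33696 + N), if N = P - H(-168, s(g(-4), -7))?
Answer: 1/23453 ≈ 4.2638e-5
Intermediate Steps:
Y = -98 (Y = -98*1 = -98)
g(L) = -2/7 (g(L) = (⅐)*(-2) = -2/7)
s(Q, z) = 3 + Q - z (s(Q, z) = 3 + (Q - z) = 3 + Q - z)
H(B, q) = -477 (H(B, q) = 27 + 3*(-70 - 98) = 27 + 3*(-168) = 27 - 504 = -477)
P = -10720 (P = 4 - 10724 = -10720)
N = -10243 (N = -10720 - 1*(-477) = -10720 + 477 = -10243)
1/(33696 + N) = 1/(33696 - 10243) = 1/23453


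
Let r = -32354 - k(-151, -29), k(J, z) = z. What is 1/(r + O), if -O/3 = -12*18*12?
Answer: -1/24549 ≈ -4.0735e-5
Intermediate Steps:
O = 7776 (O = -3*(-12*18)*12 = -(-648)*12 = -3*(-2592) = 7776)
r = -32325 (r = -32354 - 1*(-29) = -32354 + 29 = -32325)
1/(r + O) = 1/(-32325 + 7776) = 1/(-24549) = -1/24549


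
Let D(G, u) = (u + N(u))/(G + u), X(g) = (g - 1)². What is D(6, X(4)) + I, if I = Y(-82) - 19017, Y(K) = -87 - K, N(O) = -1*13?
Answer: -285334/15 ≈ -19022.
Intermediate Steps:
N(O) = -13
X(g) = (-1 + g)²
D(G, u) = (-13 + u)/(G + u) (D(G, u) = (u - 13)/(G + u) = (-13 + u)/(G + u))
I = -19022 (I = (-87 - 1*(-82)) - 19017 = (-87 + 82) - 19017 = -5 - 19017 = -19022)
D(6, X(4)) + I = (-13 + (-1 + 4)²)/(6 + (-1 + 4)²) - 19022 = (-13 + 3²)/(6 + 3²) - 19022 = (-13 + 9)/(6 + 9) - 19022 = -4/15 - 19022 = -285334/15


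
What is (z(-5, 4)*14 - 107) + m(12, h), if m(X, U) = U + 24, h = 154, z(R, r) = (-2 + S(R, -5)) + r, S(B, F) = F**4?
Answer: 8849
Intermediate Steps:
z(R, r) = 623 + r (z(R, r) = (-2 + (-5)**4) + r = (-2 + 625) + r = 623 + r)
m(X, U) = 24 + U
(z(-5, 4)*14 - 107) + m(12, h) = ((623 + 4)*14 - 107) + (24 + 154) = (627*14 - 107) + 178 = (8778 - 107) + 178 = 8671 + 178 = 8849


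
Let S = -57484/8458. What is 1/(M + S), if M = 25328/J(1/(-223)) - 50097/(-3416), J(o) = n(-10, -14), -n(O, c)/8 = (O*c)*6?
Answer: 216693960/888433261 ≈ 0.24391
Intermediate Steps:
n(O, c) = -48*O*c (n(O, c) = -8*O*c*6 = -48*O*c)
J(o) = -6720 (J(o) = -48*(-10)*(-14) = -6720)
S = -28742/4229 (S = -57484*1/8458 = -28742/4229 ≈ -6.7964)
M = 558329/51240 (M = 25328/(-6720) - 50097/(-3416) = 25328*(-1/6720) - 50097*(-1/3416) = -1583/420 + 50097/3416 = 558329/51240 ≈ 10.896)
1/(M + S) = 1/(558329/51240 - 28742/4229) = 1/(888433261/216693960) = 216693960/888433261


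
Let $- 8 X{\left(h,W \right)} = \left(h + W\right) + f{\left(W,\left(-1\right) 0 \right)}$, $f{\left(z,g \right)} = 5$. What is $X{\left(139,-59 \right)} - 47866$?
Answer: $- \frac{383013}{8} \approx -47877.0$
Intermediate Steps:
$X{\left(h,W \right)} = - \frac{5}{8} - \frac{W}{8} - \frac{h}{8}$ ($X{\left(h,W \right)} = - \frac{\left(h + W\right) + 5}{8} = - \frac{\left(W + h\right) + 5}{8} = - \frac{5 + W + h}{8} = - \frac{5}{8} - \frac{W}{8} - \frac{h}{8}$)
$X{\left(139,-59 \right)} - 47866 = \left(- \frac{5}{8} - - \frac{59}{8} - \frac{139}{8}\right) - 47866 = \left(- \frac{5}{8} + \frac{59}{8} - \frac{139}{8}\right) - 47866 = - \frac{85}{8} - 47866 = - \frac{383013}{8}$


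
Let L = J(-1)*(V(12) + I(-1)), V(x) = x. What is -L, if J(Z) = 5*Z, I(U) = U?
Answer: 55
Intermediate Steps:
L = -55 (L = (5*(-1))*(12 - 1) = -5*11 = -55)
-L = -1*(-55) = 55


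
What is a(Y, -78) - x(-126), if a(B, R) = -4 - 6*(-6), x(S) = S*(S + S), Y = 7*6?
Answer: -31720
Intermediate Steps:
Y = 42
x(S) = 2*S**2 (x(S) = S*(2*S) = 2*S**2)
a(B, R) = 32 (a(B, R) = -4 + 36 = 32)
a(Y, -78) - x(-126) = 32 - 2*(-126)**2 = 32 - 2*15876 = 32 - 1*31752 = 32 - 31752 = -31720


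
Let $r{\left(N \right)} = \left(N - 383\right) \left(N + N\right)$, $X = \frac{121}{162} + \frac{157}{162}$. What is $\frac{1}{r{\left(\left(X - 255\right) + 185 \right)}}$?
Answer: $\frac{6561}{404360348} \approx 1.6226 \cdot 10^{-5}$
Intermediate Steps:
$X = \frac{139}{81}$ ($X = 121 \cdot \frac{1}{162} + 157 \cdot \frac{1}{162} = \frac{121}{162} + \frac{157}{162} = \frac{139}{81} \approx 1.716$)
$r{\left(N \right)} = 2 N \left(-383 + N\right)$ ($r{\left(N \right)} = \left(-383 + N\right) 2 N = 2 N \left(-383 + N\right)$)
$\frac{1}{r{\left(\left(X - 255\right) + 185 \right)}} = \frac{1}{2 \left(\left(\frac{139}{81} - 255\right) + 185\right) \left(-383 + \left(\left(\frac{139}{81} - 255\right) + 185\right)\right)} = \frac{1}{2 \left(- \frac{20516}{81} + 185\right) \left(-383 + \left(- \frac{20516}{81} + 185\right)\right)} = \frac{1}{2 \left(- \frac{5531}{81}\right) \left(-383 - \frac{5531}{81}\right)} = \frac{1}{2 \left(- \frac{5531}{81}\right) \left(- \frac{36554}{81}\right)} = \frac{1}{\frac{404360348}{6561}} = \frac{6561}{404360348}$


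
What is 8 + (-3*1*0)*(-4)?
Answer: 8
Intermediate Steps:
8 + (-3*1*0)*(-4) = 8 - 3*0*(-4) = 8 + 0*(-4) = 8 + 0 = 8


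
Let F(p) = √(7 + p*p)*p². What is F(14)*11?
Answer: 2156*√203 ≈ 30718.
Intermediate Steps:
F(p) = p²*√(7 + p²) (F(p) = √(7 + p²)*p² = p²*√(7 + p²))
F(14)*11 = (14²*√(7 + 14²))*11 = (196*√(7 + 196))*11 = (196*√203)*11 = 2156*√203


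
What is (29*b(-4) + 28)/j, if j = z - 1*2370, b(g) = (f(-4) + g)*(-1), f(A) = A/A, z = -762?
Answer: -115/3132 ≈ -0.036718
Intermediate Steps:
f(A) = 1
b(g) = -1 - g (b(g) = (1 + g)*(-1) = -1 - g)
j = -3132 (j = -762 - 1*2370 = -762 - 2370 = -3132)
(29*b(-4) + 28)/j = (29*(-1 - 1*(-4)) + 28)/(-3132) = (29*(-1 + 4) + 28)*(-1/3132) = (29*3 + 28)*(-1/3132) = (87 + 28)*(-1/3132) = 115*(-1/3132) = -115/3132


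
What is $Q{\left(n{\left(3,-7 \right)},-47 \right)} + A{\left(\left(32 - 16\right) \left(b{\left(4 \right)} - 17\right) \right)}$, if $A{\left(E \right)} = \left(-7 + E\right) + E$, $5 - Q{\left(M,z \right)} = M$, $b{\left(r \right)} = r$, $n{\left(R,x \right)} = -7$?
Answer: $-411$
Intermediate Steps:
$Q{\left(M,z \right)} = 5 - M$
$A{\left(E \right)} = -7 + 2 E$
$Q{\left(n{\left(3,-7 \right)},-47 \right)} + A{\left(\left(32 - 16\right) \left(b{\left(4 \right)} - 17\right) \right)} = \left(5 - -7\right) + \left(-7 + 2 \left(32 - 16\right) \left(4 - 17\right)\right) = \left(5 + 7\right) + \left(-7 + 2 \cdot 16 \left(-13\right)\right) = 12 + \left(-7 + 2 \left(-208\right)\right) = 12 - 423 = -411$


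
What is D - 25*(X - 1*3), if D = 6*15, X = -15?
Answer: 540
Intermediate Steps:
D = 90
D - 25*(X - 1*3) = 90 - 25*(-15 - 1*3) = 90 - 25*(-15 - 3) = 90 - 25*(-18) = 90 + 450 = 540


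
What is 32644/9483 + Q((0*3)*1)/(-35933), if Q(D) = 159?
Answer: 1171489055/340752639 ≈ 3.4379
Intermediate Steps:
32644/9483 + Q((0*3)*1)/(-35933) = 32644/9483 + 159/(-35933) = 32644*(1/9483) + 159*(-1/35933) = 32644/9483 - 159/35933 = 1171489055/340752639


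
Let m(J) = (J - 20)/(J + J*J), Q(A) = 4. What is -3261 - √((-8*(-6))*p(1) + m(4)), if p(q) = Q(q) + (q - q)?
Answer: -3261 - 2*√1195/5 ≈ -3274.8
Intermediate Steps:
m(J) = (-20 + J)/(J + J²)
p(q) = 4 (p(q) = 4 + (q - q) = 4 + 0 = 4)
-3261 - √((-8*(-6))*p(1) + m(4)) = -3261 - √(-8*(-6)*4 + (-20 + 4)/(4*(1 + 4))) = -3261 - √(48*4 + (¼)*(-16)/5) = -3261 - √(192 + (¼)*(⅕)*(-16)) = -3261 - √(192 - ⅘) = -3261 - √(956/5) = -3261 - 2*√1195/5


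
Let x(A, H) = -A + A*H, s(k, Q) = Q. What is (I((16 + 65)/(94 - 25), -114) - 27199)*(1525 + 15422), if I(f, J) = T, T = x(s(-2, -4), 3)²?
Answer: -459856845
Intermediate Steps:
T = 64 (T = (-4*(-1 + 3))² = (-4*2)² = (-8)² = 64)
I(f, J) = 64
(I((16 + 65)/(94 - 25), -114) - 27199)*(1525 + 15422) = (64 - 27199)*(1525 + 15422) = -27135*16947 = -459856845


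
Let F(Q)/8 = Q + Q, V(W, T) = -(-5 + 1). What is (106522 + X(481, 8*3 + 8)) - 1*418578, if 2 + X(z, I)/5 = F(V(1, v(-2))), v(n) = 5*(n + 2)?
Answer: -311746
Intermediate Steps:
v(n) = 10 + 5*n (v(n) = 5*(2 + n) = 10 + 5*n)
V(W, T) = 4 (V(W, T) = -1*(-4) = 4)
F(Q) = 16*Q (F(Q) = 8*(Q + Q) = 8*(2*Q) = 16*Q)
X(z, I) = 310 (X(z, I) = -10 + 5*(16*4) = -10 + 5*64 = -10 + 320 = 310)
(106522 + X(481, 8*3 + 8)) - 1*418578 = (106522 + 310) - 1*418578 = 106832 - 418578 = -311746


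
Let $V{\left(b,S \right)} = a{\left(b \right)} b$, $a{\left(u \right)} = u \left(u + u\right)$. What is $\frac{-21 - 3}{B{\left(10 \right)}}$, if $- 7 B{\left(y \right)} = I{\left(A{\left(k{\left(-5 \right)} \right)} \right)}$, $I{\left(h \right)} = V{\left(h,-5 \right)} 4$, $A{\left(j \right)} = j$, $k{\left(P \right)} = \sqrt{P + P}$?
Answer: $\frac{21 i \sqrt{10}}{100} \approx 0.66408 i$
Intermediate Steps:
$a{\left(u \right)} = 2 u^{2}$ ($a{\left(u \right)} = u 2 u = 2 u^{2}$)
$k{\left(P \right)} = \sqrt{2} \sqrt{P}$ ($k{\left(P \right)} = \sqrt{2 P} = \sqrt{2} \sqrt{P}$)
$V{\left(b,S \right)} = 2 b^{3}$ ($V{\left(b,S \right)} = 2 b^{2} b = 2 b^{3}$)
$I{\left(h \right)} = 8 h^{3}$ ($I{\left(h \right)} = 2 h^{3} \cdot 4 = 8 h^{3}$)
$B{\left(y \right)} = \frac{80 i \sqrt{10}}{7}$ ($B{\left(y \right)} = - \frac{8 \left(\sqrt{2} \sqrt{-5}\right)^{3}}{7} = - \frac{8 \left(\sqrt{2} i \sqrt{5}\right)^{3}}{7} = - \frac{8 \left(i \sqrt{10}\right)^{3}}{7} = - \frac{8 \left(- 10 i \sqrt{10}\right)}{7} = - \frac{\left(-80\right) i \sqrt{10}}{7} = \frac{80 i \sqrt{10}}{7}$)
$\frac{-21 - 3}{B{\left(10 \right)}} = \frac{-21 - 3}{\frac{80}{7} i \sqrt{10}} = \left(-21 - 3\right) \left(- \frac{7 i \sqrt{10}}{800}\right) = - 24 \left(- \frac{7 i \sqrt{10}}{800}\right) = \frac{21 i \sqrt{10}}{100}$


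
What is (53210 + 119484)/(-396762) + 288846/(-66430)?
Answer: -31518794768/6589224915 ≈ -4.7834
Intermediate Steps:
(53210 + 119484)/(-396762) + 288846/(-66430) = 172694*(-1/396762) + 288846*(-1/66430) = -86347/198381 - 144423/33215 = -31518794768/6589224915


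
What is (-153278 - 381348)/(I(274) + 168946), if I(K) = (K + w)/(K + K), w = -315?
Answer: -292975048/92582367 ≈ -3.1645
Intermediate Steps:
I(K) = (-315 + K)/(2*K) (I(K) = (K - 315)/(K + K) = (-315 + K)/((2*K)) = (-315 + K)*(1/(2*K)) = (-315 + K)/(2*K))
(-153278 - 381348)/(I(274) + 168946) = (-153278 - 381348)/((½)*(-315 + 274)/274 + 168946) = -534626/((½)*(1/274)*(-41) + 168946) = -534626/(-41/548 + 168946) = -534626/92582367/548 = -534626*548/92582367 = -292975048/92582367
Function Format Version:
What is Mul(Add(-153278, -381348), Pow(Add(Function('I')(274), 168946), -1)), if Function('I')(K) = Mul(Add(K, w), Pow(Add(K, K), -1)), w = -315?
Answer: Rational(-292975048, 92582367) ≈ -3.1645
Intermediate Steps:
Function('I')(K) = Mul(Rational(1, 2), Pow(K, -1), Add(-315, K)) (Function('I')(K) = Mul(Add(K, -315), Pow(Add(K, K), -1)) = Mul(Add(-315, K), Pow(Mul(2, K), -1)) = Mul(Add(-315, K), Mul(Rational(1, 2), Pow(K, -1))) = Mul(Rational(1, 2), Pow(K, -1), Add(-315, K)))
Mul(Add(-153278, -381348), Pow(Add(Function('I')(274), 168946), -1)) = Mul(Add(-153278, -381348), Pow(Add(Mul(Rational(1, 2), Pow(274, -1), Add(-315, 274)), 168946), -1)) = Mul(-534626, Pow(Add(Mul(Rational(1, 2), Rational(1, 274), -41), 168946), -1)) = Mul(-534626, Pow(Add(Rational(-41, 548), 168946), -1)) = Mul(-534626, Pow(Rational(92582367, 548), -1)) = Mul(-534626, Rational(548, 92582367)) = Rational(-292975048, 92582367)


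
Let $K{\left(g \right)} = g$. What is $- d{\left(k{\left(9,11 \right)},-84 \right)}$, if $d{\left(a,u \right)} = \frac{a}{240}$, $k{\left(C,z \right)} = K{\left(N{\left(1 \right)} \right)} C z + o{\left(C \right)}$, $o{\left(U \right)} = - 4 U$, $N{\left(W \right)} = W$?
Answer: $- \frac{21}{80} \approx -0.2625$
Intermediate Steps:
$k{\left(C,z \right)} = - 4 C + C z$ ($k{\left(C,z \right)} = 1 C z - 4 C = C z - 4 C = - 4 C + C z$)
$d{\left(a,u \right)} = \frac{a}{240}$ ($d{\left(a,u \right)} = a \frac{1}{240} = \frac{a}{240}$)
$- d{\left(k{\left(9,11 \right)},-84 \right)} = - \frac{9 \left(-4 + 11\right)}{240} = - \frac{9 \cdot 7}{240} = - \frac{63}{240} = \left(-1\right) \frac{21}{80} = - \frac{21}{80}$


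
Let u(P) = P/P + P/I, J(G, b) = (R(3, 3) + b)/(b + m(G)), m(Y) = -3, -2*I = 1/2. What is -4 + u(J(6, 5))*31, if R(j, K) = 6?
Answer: -655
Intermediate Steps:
I = -¼ (I = -½/2 = -½*½ = -¼ ≈ -0.25000)
J(G, b) = (6 + b)/(-3 + b) (J(G, b) = (6 + b)/(b - 3) = (6 + b)/(-3 + b))
u(P) = 1 - 4*P (u(P) = P/P + P/(-¼) = 1 + P*(-4) = 1 - 4*P)
-4 + u(J(6, 5))*31 = -4 + (1 - 4*(6 + 5)/(-3 + 5))*31 = -4 + (1 - 4*11/2)*31 = -4 + (1 - 22)*31 = -4 - 21*31 = -4 - 651 = -655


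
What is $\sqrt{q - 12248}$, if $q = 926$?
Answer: $3 i \sqrt{1258} \approx 106.4 i$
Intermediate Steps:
$\sqrt{q - 12248} = \sqrt{926 - 12248} = \sqrt{-11322} = 3 i \sqrt{1258}$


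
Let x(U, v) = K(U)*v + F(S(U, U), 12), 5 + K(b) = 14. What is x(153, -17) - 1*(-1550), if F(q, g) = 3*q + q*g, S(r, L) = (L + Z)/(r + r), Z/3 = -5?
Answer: 23864/17 ≈ 1403.8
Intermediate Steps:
Z = -15 (Z = 3*(-5) = -15)
K(b) = 9 (K(b) = -5 + 14 = 9)
S(r, L) = (-15 + L)/(2*r) (S(r, L) = (L - 15)/(r + r) = (-15 + L)/((2*r)) = (-15 + L)*(1/(2*r)) = (-15 + L)/(2*r))
F(q, g) = 3*q + g*q
x(U, v) = 9*v + 15*(-15 + U)/(2*U) (x(U, v) = 9*v + ((-15 + U)/(2*U))*(3 + 12) = 9*v + ((-15 + U)/(2*U))*15 = 9*v + 15*(-15 + U)/(2*U))
x(153, -17) - 1*(-1550) = (15/2 + 9*(-17) - 225/2/153) - 1*(-1550) = (15/2 - 153 - 225/2*1/153) + 1550 = (15/2 - 153 - 25/34) + 1550 = -2486/17 + 1550 = 23864/17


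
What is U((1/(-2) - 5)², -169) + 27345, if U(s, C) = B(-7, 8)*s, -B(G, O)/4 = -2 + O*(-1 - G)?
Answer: 21779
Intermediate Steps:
B(G, O) = 8 - 4*O*(-1 - G) (B(G, O) = -4*(-2 + O*(-1 - G)) = 8 - 4*O*(-1 - G))
U(s, C) = -184*s (U(s, C) = (8 + 4*8 + 4*(-7)*8)*s = (8 + 32 - 224)*s = -184*s)
U((1/(-2) - 5)², -169) + 27345 = -184*(1/(-2) - 5)² + 27345 = -184*(-½ - 5)² + 27345 = -184*(-11/2)² + 27345 = -184*121/4 + 27345 = -5566 + 27345 = 21779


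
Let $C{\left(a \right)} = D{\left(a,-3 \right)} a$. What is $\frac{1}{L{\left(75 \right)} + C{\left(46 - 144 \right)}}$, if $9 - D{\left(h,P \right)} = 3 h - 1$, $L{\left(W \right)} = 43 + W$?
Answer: $- \frac{1}{29674} \approx -3.37 \cdot 10^{-5}$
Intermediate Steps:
$D{\left(h,P \right)} = 10 - 3 h$ ($D{\left(h,P \right)} = 9 - \left(3 h - 1\right) = 9 - \left(-1 + 3 h\right) = 10 - 3 h$)
$C{\left(a \right)} = a \left(10 - 3 a\right)$ ($C{\left(a \right)} = \left(10 - 3 a\right) a = a \left(10 - 3 a\right)$)
$\frac{1}{L{\left(75 \right)} + C{\left(46 - 144 \right)}} = \frac{1}{\left(43 + 75\right) + \left(46 - 144\right) \left(10 - 3 \left(46 - 144\right)\right)} = \frac{1}{118 + \left(46 - 144\right) \left(10 - 3 \left(46 - 144\right)\right)} = \frac{1}{118 - 98 \left(10 - -294\right)} = \frac{1}{118 - 98 \left(10 + 294\right)} = \frac{1}{118 - 29792} = \frac{1}{-29674} = - \frac{1}{29674}$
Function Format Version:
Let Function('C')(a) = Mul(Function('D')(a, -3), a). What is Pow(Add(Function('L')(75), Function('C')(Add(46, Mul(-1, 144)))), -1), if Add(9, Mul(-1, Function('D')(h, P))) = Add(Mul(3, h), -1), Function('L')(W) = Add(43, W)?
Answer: Rational(-1, 29674) ≈ -3.3700e-5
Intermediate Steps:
Function('D')(h, P) = Add(10, Mul(-3, h)) (Function('D')(h, P) = Add(9, Mul(-1, Add(Mul(3, h), -1))) = Add(9, Mul(-1, Add(-1, Mul(3, h)))) = Add(9, Add(1, Mul(-3, h))) = Add(10, Mul(-3, h)))
Function('C')(a) = Mul(a, Add(10, Mul(-3, a))) (Function('C')(a) = Mul(Add(10, Mul(-3, a)), a) = Mul(a, Add(10, Mul(-3, a))))
Pow(Add(Function('L')(75), Function('C')(Add(46, Mul(-1, 144)))), -1) = Pow(Add(Add(43, 75), Mul(Add(46, Mul(-1, 144)), Add(10, Mul(-3, Add(46, Mul(-1, 144)))))), -1) = Pow(Add(118, Mul(Add(46, -144), Add(10, Mul(-3, Add(46, -144))))), -1) = Pow(Add(118, Mul(-98, Add(10, Mul(-3, -98)))), -1) = Pow(Add(118, Mul(-98, Add(10, 294))), -1) = Pow(Add(118, Mul(-98, 304)), -1) = Pow(Add(118, -29792), -1) = Pow(-29674, -1) = Rational(-1, 29674)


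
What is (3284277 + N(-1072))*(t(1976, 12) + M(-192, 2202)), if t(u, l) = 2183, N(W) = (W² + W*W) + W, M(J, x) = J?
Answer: 11112911843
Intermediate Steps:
N(W) = W + 2*W² (N(W) = (W² + W²) + W = 2*W² + W = W + 2*W²)
(3284277 + N(-1072))*(t(1976, 12) + M(-192, 2202)) = (3284277 - 1072*(1 + 2*(-1072)))*(2183 - 192) = (3284277 - 1072*(1 - 2144))*1991 = (3284277 - 1072*(-2143))*1991 = (3284277 + 2297296)*1991 = 5581573*1991 = 11112911843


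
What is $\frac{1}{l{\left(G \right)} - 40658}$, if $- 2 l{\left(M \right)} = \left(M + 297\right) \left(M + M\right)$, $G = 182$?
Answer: $- \frac{1}{127836} \approx -7.8225 \cdot 10^{-6}$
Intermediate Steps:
$l{\left(M \right)} = - M \left(297 + M\right)$ ($l{\left(M \right)} = - \frac{\left(M + 297\right) \left(M + M\right)}{2} = - \frac{\left(297 + M\right) 2 M}{2} = - \frac{2 M \left(297 + M\right)}{2} = - M \left(297 + M\right)$)
$\frac{1}{l{\left(G \right)} - 40658} = \frac{1}{\left(-1\right) 182 \left(297 + 182\right) - 40658} = \frac{1}{\left(-1\right) 182 \cdot 479 - 40658} = \frac{1}{-87178 - 40658} = \frac{1}{-127836} = - \frac{1}{127836}$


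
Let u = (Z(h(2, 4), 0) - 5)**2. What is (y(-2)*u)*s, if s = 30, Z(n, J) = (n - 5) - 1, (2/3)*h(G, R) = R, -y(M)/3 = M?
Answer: 4500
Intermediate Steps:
y(M) = -3*M
h(G, R) = 3*R/2
Z(n, J) = -6 + n (Z(n, J) = (-5 + n) - 1 = -6 + n)
u = 25 (u = ((-6 + (3/2)*4) - 5)**2 = ((-6 + 6) - 5)**2 = (0 - 5)**2 = (-5)**2 = 25)
(y(-2)*u)*s = (-3*(-2)*25)*30 = (6*25)*30 = 150*30 = 4500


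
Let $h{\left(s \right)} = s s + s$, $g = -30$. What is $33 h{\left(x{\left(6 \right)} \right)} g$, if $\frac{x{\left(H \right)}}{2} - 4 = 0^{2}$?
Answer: $-71280$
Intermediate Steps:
$x{\left(H \right)} = 8$ ($x{\left(H \right)} = 8 + 2 \cdot 0^{2} = 8 + 2 \cdot 0 = 8 + 0 = 8$)
$h{\left(s \right)} = s + s^{2}$ ($h{\left(s \right)} = s^{2} + s = s + s^{2}$)
$33 h{\left(x{\left(6 \right)} \right)} g = 33 \cdot 8 \left(1 + 8\right) \left(-30\right) = 33 \cdot 8 \cdot 9 \left(-30\right) = 33 \cdot 72 \left(-30\right) = 2376 \left(-30\right) = -71280$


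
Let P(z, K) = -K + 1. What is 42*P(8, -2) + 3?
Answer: 129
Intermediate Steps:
P(z, K) = 1 - K
42*P(8, -2) + 3 = 42*(1 - 1*(-2)) + 3 = 42*(1 + 2) + 3 = 42*3 + 3 = 126 + 3 = 129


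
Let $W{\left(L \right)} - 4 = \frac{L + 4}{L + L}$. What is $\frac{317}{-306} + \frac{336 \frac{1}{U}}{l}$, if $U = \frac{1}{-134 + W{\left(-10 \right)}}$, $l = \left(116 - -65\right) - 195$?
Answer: $\frac{4760999}{1530} \approx 3111.8$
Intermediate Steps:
$W{\left(L \right)} = 4 + \frac{4 + L}{2 L}$ ($W{\left(L \right)} = 4 + \frac{L + 4}{L + L} = 4 + \frac{4 + L}{2 L}$)
$l = -14$ ($l = \left(116 + 65\right) - 195 = 181 - 195 = -14$)
$U = - \frac{10}{1297}$ ($U = \frac{1}{-134 + \left(\frac{9}{2} + \frac{2}{-10}\right)} = \frac{1}{-134 + \left(\frac{9}{2} + 2 \left(- \frac{1}{10}\right)\right)} = \frac{1}{-134 + \left(\frac{9}{2} - \frac{1}{5}\right)} = \frac{1}{-134 + \frac{43}{10}} = \frac{1}{- \frac{1297}{10}} = - \frac{10}{1297} \approx -0.0077101$)
$\frac{317}{-306} + \frac{336 \frac{1}{U}}{l} = \frac{317}{-306} + \frac{336 \frac{1}{- \frac{10}{1297}}}{-14} = 317 \left(- \frac{1}{306}\right) + 336 \left(- \frac{1297}{10}\right) \left(- \frac{1}{14}\right) = - \frac{317}{306} - - \frac{15564}{5} = - \frac{317}{306} + \frac{15564}{5} = \frac{4760999}{1530}$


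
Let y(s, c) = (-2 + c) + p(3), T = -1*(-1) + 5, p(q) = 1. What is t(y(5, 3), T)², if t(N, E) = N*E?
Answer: 144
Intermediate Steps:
T = 6 (T = 1 + 5 = 6)
y(s, c) = -1 + c (y(s, c) = (-2 + c) + 1 = -1 + c)
t(N, E) = E*N
t(y(5, 3), T)² = (6*(-1 + 3))² = (6*2)² = 12² = 144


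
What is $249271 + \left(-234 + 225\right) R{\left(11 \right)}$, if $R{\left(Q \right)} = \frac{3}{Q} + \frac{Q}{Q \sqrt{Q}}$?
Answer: $\frac{2741954}{11} - \frac{9 \sqrt{11}}{11} \approx 2.4927 \cdot 10^{5}$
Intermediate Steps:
$R{\left(Q \right)} = \frac{1}{\sqrt{Q}} + \frac{3}{Q}$ ($R{\left(Q \right)} = \frac{3}{Q} + \frac{Q}{Q^{\frac{3}{2}}} = \frac{3}{Q} + \frac{1}{\sqrt{Q}} = \frac{1}{\sqrt{Q}} + \frac{3}{Q}$)
$249271 + \left(-234 + 225\right) R{\left(11 \right)} = 249271 + \left(-234 + 225\right) \left(\frac{1}{\sqrt{11}} + \frac{3}{11}\right) = 249271 - 9 \left(\frac{\sqrt{11}}{11} + 3 \cdot \frac{1}{11}\right) = 249271 - 9 \left(\frac{\sqrt{11}}{11} + \frac{3}{11}\right) = 249271 - 9 \left(\frac{3}{11} + \frac{\sqrt{11}}{11}\right) = 249271 - \left(\frac{27}{11} + \frac{9 \sqrt{11}}{11}\right) = \frac{2741954}{11} - \frac{9 \sqrt{11}}{11}$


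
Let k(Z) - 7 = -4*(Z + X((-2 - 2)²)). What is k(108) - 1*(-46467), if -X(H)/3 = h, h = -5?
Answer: 45982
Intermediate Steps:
X(H) = 15 (X(H) = -3*(-5) = 15)
k(Z) = -53 - 4*Z (k(Z) = 7 - 4*(Z + 15) = 7 - 4*(15 + Z) = 7 + (-60 - 4*Z) = -53 - 4*Z)
k(108) - 1*(-46467) = (-53 - 4*108) - 1*(-46467) = (-53 - 432) + 46467 = -485 + 46467 = 45982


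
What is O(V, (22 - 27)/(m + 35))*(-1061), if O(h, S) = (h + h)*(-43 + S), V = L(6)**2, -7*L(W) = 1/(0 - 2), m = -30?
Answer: 23342/49 ≈ 476.37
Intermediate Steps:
L(W) = 1/14 (L(W) = -1/(7*(0 - 2)) = -1/7/(-2) = -1/7*(-1/2) = 1/14)
V = 1/196 (V = (1/14)**2 = 1/196 ≈ 0.0051020)
O(h, S) = 2*h*(-43 + S) (O(h, S) = (2*h)*(-43 + S) = 2*h*(-43 + S))
O(V, (22 - 27)/(m + 35))*(-1061) = (2*(1/196)*(-43 + (22 - 27)/(-30 + 35)))*(-1061) = (2*(1/196)*(-43 - 5/5))*(-1061) = (2*(1/196)*(-43 - 5*1/5))*(-1061) = (2*(1/196)*(-43 - 1))*(-1061) = (2*(1/196)*(-44))*(-1061) = -22/49*(-1061) = 23342/49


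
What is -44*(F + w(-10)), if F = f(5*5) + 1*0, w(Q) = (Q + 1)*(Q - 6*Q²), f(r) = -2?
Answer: -241472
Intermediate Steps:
w(Q) = (1 + Q)*(Q - 6*Q²)
F = -2 (F = -2 + 1*0 = -2 + 0 = -2)
-44*(F + w(-10)) = -44*(-2 - 10*(1 - 6*(-10)² - 5*(-10))) = -44*(-2 - 10*(1 - 6*100 + 50)) = -44*(-2 - 10*(1 - 600 + 50)) = -44*(-2 - 10*(-549)) = -44*(-2 + 5490) = -44*5488 = -241472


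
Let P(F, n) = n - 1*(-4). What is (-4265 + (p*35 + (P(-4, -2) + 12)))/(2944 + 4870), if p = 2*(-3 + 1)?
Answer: -4391/7814 ≈ -0.56194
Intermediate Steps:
P(F, n) = 4 + n (P(F, n) = n + 4 = 4 + n)
p = -4 (p = 2*(-2) = -4)
(-4265 + (p*35 + (P(-4, -2) + 12)))/(2944 + 4870) = (-4265 + (-4*35 + ((4 - 2) + 12)))/(2944 + 4870) = (-4265 + (-140 + (2 + 12)))/7814 = (-4265 + (-140 + 14))*(1/7814) = (-4265 - 126)*(1/7814) = -4391*1/7814 = -4391/7814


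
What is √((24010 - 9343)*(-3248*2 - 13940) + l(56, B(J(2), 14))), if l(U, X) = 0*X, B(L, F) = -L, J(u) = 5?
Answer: 6*I*√8325967 ≈ 17313.0*I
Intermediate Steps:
l(U, X) = 0
√((24010 - 9343)*(-3248*2 - 13940) + l(56, B(J(2), 14))) = √((24010 - 9343)*(-3248*2 - 13940) + 0) = √(14667*(-6496 - 13940) + 0) = √(14667*(-20436) + 0) = √(-299734812 + 0) = √(-299734812) = 6*I*√8325967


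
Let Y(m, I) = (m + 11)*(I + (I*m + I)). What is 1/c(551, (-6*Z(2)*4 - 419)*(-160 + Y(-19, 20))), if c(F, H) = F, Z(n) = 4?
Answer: 1/551 ≈ 0.0018149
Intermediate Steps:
Y(m, I) = (11 + m)*(2*I + I*m) (Y(m, I) = (11 + m)*(I + (I + I*m)) = (11 + m)*(2*I + I*m))
1/c(551, (-6*Z(2)*4 - 419)*(-160 + Y(-19, 20))) = 1/551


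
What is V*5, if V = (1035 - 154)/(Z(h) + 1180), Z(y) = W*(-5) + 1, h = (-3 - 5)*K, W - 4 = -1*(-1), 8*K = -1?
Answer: 4405/1156 ≈ 3.8106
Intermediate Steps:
K = -⅛ (K = (⅛)*(-1) = -⅛ ≈ -0.12500)
W = 5 (W = 4 - 1*(-1) = 4 + 1 = 5)
h = 1 (h = (-3 - 5)*(-⅛) = -8*(-⅛) = 1)
Z(y) = -24 (Z(y) = 5*(-5) + 1 = -25 + 1 = -24)
V = 881/1156 (V = (1035 - 154)/(-24 + 1180) = 881/1156 ≈ 0.76211)
V*5 = (881/1156)*5 = 4405/1156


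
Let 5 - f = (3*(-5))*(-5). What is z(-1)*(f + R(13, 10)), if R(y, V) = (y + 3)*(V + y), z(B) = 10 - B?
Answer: 3278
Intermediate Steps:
f = -70 (f = 5 - 3*(-5)*(-5) = 5 - (-15)*(-5) = 5 - 1*75 = 5 - 75 = -70)
R(y, V) = (3 + y)*(V + y)
z(-1)*(f + R(13, 10)) = (10 - 1*(-1))*(-70 + (13**2 + 3*10 + 3*13 + 10*13)) = (10 + 1)*(-70 + (169 + 30 + 39 + 130)) = 11*(-70 + 368) = 11*298 = 3278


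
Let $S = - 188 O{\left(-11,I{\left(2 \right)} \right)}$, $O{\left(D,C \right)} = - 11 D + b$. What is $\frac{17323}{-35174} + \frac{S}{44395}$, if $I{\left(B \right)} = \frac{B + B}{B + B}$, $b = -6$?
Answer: $- \frac{305903293}{312309946} \approx -0.97949$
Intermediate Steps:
$I{\left(B \right)} = 1$ ($I{\left(B \right)} = \frac{2 B}{2 B} = 2 B \frac{1}{2 B} = 1$)
$O{\left(D,C \right)} = -6 - 11 D$ ($O{\left(D,C \right)} = - 11 D - 6 = -6 - 11 D$)
$S = -21620$ ($S = - 188 \left(-6 - -121\right) = - 188 \left(-6 + 121\right) = \left(-188\right) 115 = -21620$)
$\frac{17323}{-35174} + \frac{S}{44395} = \frac{17323}{-35174} - \frac{21620}{44395} = 17323 \left(- \frac{1}{35174}\right) - \frac{4324}{8879} = - \frac{17323}{35174} - \frac{4324}{8879} = - \frac{305903293}{312309946}$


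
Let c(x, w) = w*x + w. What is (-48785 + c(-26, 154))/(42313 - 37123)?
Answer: -3509/346 ≈ -10.142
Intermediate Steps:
c(x, w) = w + w*x
(-48785 + c(-26, 154))/(42313 - 37123) = (-48785 + 154*(1 - 26))/(42313 - 37123) = (-48785 + 154*(-25))/5190 = (-48785 - 3850)*(1/5190) = -52635*1/5190 = -3509/346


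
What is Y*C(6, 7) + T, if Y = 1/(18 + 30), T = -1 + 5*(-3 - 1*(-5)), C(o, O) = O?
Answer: 439/48 ≈ 9.1458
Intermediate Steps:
T = 9 (T = -1 + 5*(-3 + 5) = -1 + 5*2 = -1 + 10 = 9)
Y = 1/48 ≈ 0.020833
Y*C(6, 7) + T = (1/48)*7 + 9 = 7/48 + 9 = 439/48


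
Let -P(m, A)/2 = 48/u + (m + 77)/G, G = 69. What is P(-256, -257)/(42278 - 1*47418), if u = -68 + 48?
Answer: -1723/886650 ≈ -0.0019433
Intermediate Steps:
u = -20
P(m, A) = 886/345 - 2*m/69 (P(m, A) = -2*(48/(-20) + (m + 77)/69) = -2*(48*(-1/20) + (77 + m)*(1/69)) = -2*(-12/5 + (77/69 + m/69)) = -2*(-443/345 + m/69) = 886/345 - 2*m/69)
P(-256, -257)/(42278 - 1*47418) = (886/345 - 2/69*(-256))/(42278 - 1*47418) = (886/345 + 512/69)/(42278 - 47418) = (3446/345)/(-5140) = (3446/345)*(-1/5140) = -1723/886650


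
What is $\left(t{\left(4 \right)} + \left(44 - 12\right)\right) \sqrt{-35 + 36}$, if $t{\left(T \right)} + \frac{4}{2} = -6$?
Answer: $24$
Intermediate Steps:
$t{\left(T \right)} = -8$ ($t{\left(T \right)} = -2 - 6 = -8$)
$\left(t{\left(4 \right)} + \left(44 - 12\right)\right) \sqrt{-35 + 36} = \left(-8 + \left(44 - 12\right)\right) \sqrt{-35 + 36} = \left(-8 + 32\right) \sqrt{1} = 24 \cdot 1 = 24$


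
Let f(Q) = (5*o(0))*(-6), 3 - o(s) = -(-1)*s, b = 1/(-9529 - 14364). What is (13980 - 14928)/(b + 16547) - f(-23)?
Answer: 17779760868/197678735 ≈ 89.943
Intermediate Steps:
b = -1/23893 (b = 1/(-23893) = -1/23893 ≈ -4.1853e-5)
o(s) = 3 - s (o(s) = 3 - (-1)*(-s) = 3 - s)
f(Q) = -90 (f(Q) = (5*(3 - 1*0))*(-6) = (5*(3 + 0))*(-6) = (5*3)*(-6) = 15*(-6) = -90)
(13980 - 14928)/(b + 16547) - f(-23) = (13980 - 14928)/(-1/23893 + 16547) - 1*(-90) = -948/395357470/23893 + 90 = -948*23893/395357470 + 90 = -11325282/197678735 + 90 = 17779760868/197678735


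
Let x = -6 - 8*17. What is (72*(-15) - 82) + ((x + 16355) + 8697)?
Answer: 23748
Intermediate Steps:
x = -142 (x = -6 - 136 = -142)
(72*(-15) - 82) + ((x + 16355) + 8697) = (72*(-15) - 82) + ((-142 + 16355) + 8697) = (-1080 - 82) + (16213 + 8697) = -1162 + 24910 = 23748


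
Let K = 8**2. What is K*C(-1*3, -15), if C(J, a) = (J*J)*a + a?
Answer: -9600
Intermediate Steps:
C(J, a) = a + a*J**2 (C(J, a) = J**2*a + a = a*J**2 + a = a + a*J**2)
K = 64
K*C(-1*3, -15) = 64*(-15*(1 + (-1*3)**2)) = 64*(-15*(1 + (-3)**2)) = 64*(-15*(1 + 9)) = 64*(-15*10) = 64*(-150) = -9600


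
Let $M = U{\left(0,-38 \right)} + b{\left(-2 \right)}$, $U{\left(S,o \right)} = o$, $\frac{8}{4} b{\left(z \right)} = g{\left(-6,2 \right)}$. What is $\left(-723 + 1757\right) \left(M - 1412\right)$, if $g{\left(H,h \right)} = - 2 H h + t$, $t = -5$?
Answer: $-1489477$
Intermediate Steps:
$g{\left(H,h \right)} = -5 - 2 H h$ ($g{\left(H,h \right)} = - 2 H h - 5 = -5 - 2 H h$)
$b{\left(z \right)} = \frac{19}{2}$ ($b{\left(z \right)} = \frac{-5 - \left(-12\right) 2}{2} = \frac{-5 + 24}{2} = \frac{1}{2} \cdot 19 = \frac{19}{2}$)
$M = - \frac{57}{2}$ ($M = -38 + \frac{19}{2} = - \frac{57}{2} \approx -28.5$)
$\left(-723 + 1757\right) \left(M - 1412\right) = \left(-723 + 1757\right) \left(- \frac{57}{2} - 1412\right) = 1034 \left(- \frac{2881}{2}\right) = -1489477$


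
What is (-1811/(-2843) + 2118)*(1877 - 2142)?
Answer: -1596170525/2843 ≈ -5.6144e+5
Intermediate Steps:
(-1811/(-2843) + 2118)*(1877 - 2142) = (-1811*(-1/2843) + 2118)*(-265) = (1811/2843 + 2118)*(-265) = (6023285/2843)*(-265) = -1596170525/2843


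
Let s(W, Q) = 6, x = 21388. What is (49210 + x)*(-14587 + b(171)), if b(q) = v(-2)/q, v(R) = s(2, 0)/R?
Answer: -58699413080/57 ≈ -1.0298e+9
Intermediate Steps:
v(R) = 6/R
b(q) = -3/q (b(q) = (6/(-2))/q = (6*(-1/2))/q = -3/q)
(49210 + x)*(-14587 + b(171)) = (49210 + 21388)*(-14587 - 3/171) = 70598*(-14587 - 3*1/171) = 70598*(-14587 - 1/57) = 70598*(-831460/57) = -58699413080/57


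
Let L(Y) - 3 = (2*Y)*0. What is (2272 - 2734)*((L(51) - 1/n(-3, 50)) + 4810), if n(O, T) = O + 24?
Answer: -2223584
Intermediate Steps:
n(O, T) = 24 + O
L(Y) = 3 (L(Y) = 3 + (2*Y)*0 = 3 + 0 = 3)
(2272 - 2734)*((L(51) - 1/n(-3, 50)) + 4810) = (2272 - 2734)*((3 - 1/(24 - 3)) + 4810) = -462*((3 - 1/21) + 4810) = -462*(62/21 + 4810) = -462*101072/21 = -2223584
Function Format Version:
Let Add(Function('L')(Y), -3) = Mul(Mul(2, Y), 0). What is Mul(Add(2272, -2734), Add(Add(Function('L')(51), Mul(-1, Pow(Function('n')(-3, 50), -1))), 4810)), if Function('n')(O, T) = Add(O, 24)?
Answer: -2223584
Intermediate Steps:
Function('n')(O, T) = Add(24, O)
Function('L')(Y) = 3 (Function('L')(Y) = Add(3, Mul(Mul(2, Y), 0)) = Add(3, 0) = 3)
Mul(Add(2272, -2734), Add(Add(Function('L')(51), Mul(-1, Pow(Function('n')(-3, 50), -1))), 4810)) = Mul(Add(2272, -2734), Add(Add(3, Mul(-1, Pow(Add(24, -3), -1))), 4810)) = Mul(-462, Add(Add(3, Mul(-1, Pow(21, -1))), 4810)) = Mul(-462, Add(Add(3, Mul(-1, Rational(1, 21))), 4810)) = Mul(-462, Add(Add(3, Rational(-1, 21)), 4810)) = Mul(-462, Add(Rational(62, 21), 4810)) = Mul(-462, Rational(101072, 21)) = -2223584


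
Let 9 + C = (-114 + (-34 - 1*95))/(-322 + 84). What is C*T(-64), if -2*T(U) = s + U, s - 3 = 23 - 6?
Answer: -20889/119 ≈ -175.54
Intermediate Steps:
s = 20 (s = 3 + (23 - 6) = 3 + 17 = 20)
C = -1899/238 (C = -9 + (-114 + (-34 - 1*95))/(-322 + 84) = -9 + (-114 + (-34 - 95))/(-238) = -9 + (-114 - 129)*(-1/238) = -9 - 243*(-1/238) = -9 + 243/238 = -1899/238 ≈ -7.9790)
T(U) = -10 - U/2 (T(U) = -(20 + U)/2 = -10 - U/2)
C*T(-64) = -1899*(-10 - 1/2*(-64))/238 = -1899*(-10 + 32)/238 = -1899/238*22 = -20889/119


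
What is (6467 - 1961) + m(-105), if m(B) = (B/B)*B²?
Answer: 15531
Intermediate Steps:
m(B) = B² (m(B) = 1*B² = B²)
(6467 - 1961) + m(-105) = (6467 - 1961) + (-105)² = 4506 + 11025 = 15531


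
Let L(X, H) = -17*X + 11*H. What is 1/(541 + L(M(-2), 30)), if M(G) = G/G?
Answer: 1/854 ≈ 0.0011710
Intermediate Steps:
M(G) = 1
1/(541 + L(M(-2), 30)) = 1/(541 + (-17*1 + 11*30)) = 1/(541 + (-17 + 330)) = 1/(541 + 313) = 1/854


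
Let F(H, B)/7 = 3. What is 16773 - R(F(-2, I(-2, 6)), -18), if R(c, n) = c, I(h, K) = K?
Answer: 16752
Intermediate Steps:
F(H, B) = 21 (F(H, B) = 7*3 = 21)
16773 - R(F(-2, I(-2, 6)), -18) = 16773 - 1*21 = 16773 - 21 = 16752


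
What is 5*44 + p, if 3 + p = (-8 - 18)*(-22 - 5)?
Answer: 919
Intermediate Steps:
p = 699 (p = -3 + (-8 - 18)*(-22 - 5) = -3 - 26*(-27) = -3 + 702 = 699)
5*44 + p = 5*44 + 699 = 220 + 699 = 919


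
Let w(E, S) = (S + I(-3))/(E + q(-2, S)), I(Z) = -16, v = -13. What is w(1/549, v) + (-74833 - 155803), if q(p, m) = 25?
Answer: -3165725657/13726 ≈ -2.3064e+5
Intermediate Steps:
w(E, S) = (-16 + S)/(25 + E) (w(E, S) = (S - 16)/(E + 25) = (-16 + S)/(25 + E))
w(1/549, v) + (-74833 - 155803) = (-16 - 13)/(25 + 1/549) + (-74833 - 155803) = -29/(25 + 1/549) - 230636 = -29/(13726/549) - 230636 = (549/13726)*(-29) - 230636 = -15921/13726 - 230636 = -3165725657/13726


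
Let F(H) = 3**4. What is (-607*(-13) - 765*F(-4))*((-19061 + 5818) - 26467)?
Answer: 2147278540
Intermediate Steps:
F(H) = 81
(-607*(-13) - 765*F(-4))*((-19061 + 5818) - 26467) = (-607*(-13) - 765*81)*((-19061 + 5818) - 26467) = (7891 - 61965)*(-13243 - 26467) = -54074*(-39710) = 2147278540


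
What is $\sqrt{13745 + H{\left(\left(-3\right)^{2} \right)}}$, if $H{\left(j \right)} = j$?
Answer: $23 \sqrt{26} \approx 117.28$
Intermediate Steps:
$\sqrt{13745 + H{\left(\left(-3\right)^{2} \right)}} = \sqrt{13745 + \left(-3\right)^{2}} = \sqrt{13745 + 9} = \sqrt{13754} = 23 \sqrt{26}$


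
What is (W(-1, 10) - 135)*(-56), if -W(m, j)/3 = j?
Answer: 9240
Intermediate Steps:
W(m, j) = -3*j
(W(-1, 10) - 135)*(-56) = (-3*10 - 135)*(-56) = (-30 - 135)*(-56) = -165*(-56) = 9240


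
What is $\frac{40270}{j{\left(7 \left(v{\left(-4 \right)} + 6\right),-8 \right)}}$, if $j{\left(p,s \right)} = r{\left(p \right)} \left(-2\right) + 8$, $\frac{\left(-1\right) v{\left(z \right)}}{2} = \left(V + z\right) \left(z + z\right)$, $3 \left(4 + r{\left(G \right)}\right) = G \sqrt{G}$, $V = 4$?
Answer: $- \frac{20135}{1021} - \frac{140945 \sqrt{42}}{4084} \approx -243.38$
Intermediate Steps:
$r{\left(G \right)} = -4 + \frac{G^{\frac{3}{2}}}{3}$ ($r{\left(G \right)} = -4 + \frac{G \sqrt{G}}{3} = -4 + \frac{G^{\frac{3}{2}}}{3}$)
$v{\left(z \right)} = - 4 z \left(4 + z\right)$ ($v{\left(z \right)} = - 2 \left(4 + z\right) \left(z + z\right) = - 2 \left(4 + z\right) 2 z = - 2 \cdot 2 z \left(4 + z\right) = - 4 z \left(4 + z\right)$)
$j{\left(p,s \right)} = 16 - \frac{2 p^{\frac{3}{2}}}{3}$ ($j{\left(p,s \right)} = \left(-4 + \frac{p^{\frac{3}{2}}}{3}\right) \left(-2\right) + 8 = \left(8 - \frac{2 p^{\frac{3}{2}}}{3}\right) + 8 = 16 - \frac{2 p^{\frac{3}{2}}}{3}$)
$\frac{40270}{j{\left(7 \left(v{\left(-4 \right)} + 6\right),-8 \right)}} = \frac{40270}{16 - \frac{2 \left(7 \left(\left(-4\right) \left(-4\right) \left(4 - 4\right) + 6\right)\right)^{\frac{3}{2}}}{3}} = \frac{40270}{16 - \frac{2 \left(7 \left(\left(-4\right) \left(-4\right) 0 + 6\right)\right)^{\frac{3}{2}}}{3}} = \frac{40270}{16 - \frac{2 \left(7 \left(0 + 6\right)\right)^{\frac{3}{2}}}{3}} = \frac{40270}{16 - \frac{2 \left(7 \cdot 6\right)^{\frac{3}{2}}}{3}} = \frac{40270}{16 - \frac{2 \cdot 42^{\frac{3}{2}}}{3}} = \frac{40270}{16 - \frac{2 \cdot 42 \sqrt{42}}{3}} = \frac{40270}{16 - 28 \sqrt{42}}$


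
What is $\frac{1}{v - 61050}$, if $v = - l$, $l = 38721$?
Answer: $- \frac{1}{99771} \approx -1.0023 \cdot 10^{-5}$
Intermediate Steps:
$v = -38721$ ($v = \left(-1\right) 38721 = -38721$)
$\frac{1}{v - 61050} = \frac{1}{-38721 - 61050} = \frac{1}{-99771} = - \frac{1}{99771}$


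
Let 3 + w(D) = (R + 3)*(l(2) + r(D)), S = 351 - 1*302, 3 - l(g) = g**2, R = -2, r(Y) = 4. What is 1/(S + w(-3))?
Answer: 1/49 ≈ 0.020408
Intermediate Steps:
l(g) = 3 - g**2
S = 49 (S = 351 - 302 = 49)
w(D) = 0 (w(D) = -3 + (-2 + 3)*((3 - 1*2**2) + 4) = -3 + 1*((3 - 1*4) + 4) = -3 + 1*((3 - 4) + 4) = -3 + 1*(-1 + 4) = -3 + 1*3 = -3 + 3 = 0)
1/(S + w(-3)) = 1/(49 + 0) = 1/49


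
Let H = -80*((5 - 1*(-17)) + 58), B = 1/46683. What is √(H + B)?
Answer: I*√1549726209213/15561 ≈ 80.0*I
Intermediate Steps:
B = 1/46683 ≈ 2.1421e-5
H = -6400 (H = -80*((5 + 17) + 58) = -80*(22 + 58) = -80*80 = -6400)
√(H + B) = √(-6400 + 1/46683) = √(-298771199/46683) = I*√1549726209213/15561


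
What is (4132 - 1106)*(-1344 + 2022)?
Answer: 2051628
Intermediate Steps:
(4132 - 1106)*(-1344 + 2022) = 3026*678 = 2051628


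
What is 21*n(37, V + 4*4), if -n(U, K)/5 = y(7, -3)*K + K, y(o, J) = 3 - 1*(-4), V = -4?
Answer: -10080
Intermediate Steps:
y(o, J) = 7 (y(o, J) = 3 + 4 = 7)
n(U, K) = -40*K (n(U, K) = -5*(7*K + K) = -40*K)
21*n(37, V + 4*4) = 21*(-40*(-4 + 4*4)) = 21*(-40*(-4 + 16)) = 21*(-40*12) = 21*(-480) = -10080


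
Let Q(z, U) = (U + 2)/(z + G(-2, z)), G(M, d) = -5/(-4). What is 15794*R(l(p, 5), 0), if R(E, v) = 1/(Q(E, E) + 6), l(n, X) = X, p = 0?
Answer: 197425/89 ≈ 2218.3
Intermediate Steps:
G(M, d) = 5/4 (G(M, d) = -5*(-¼) = 5/4)
Q(z, U) = (2 + U)/(5/4 + z) (Q(z, U) = (U + 2)/(z + 5/4) = (2 + U)/(5/4 + z))
R(E, v) = 1/(6 + 4*(2 + E)/(5 + 4*E)) (R(E, v) = 1/(4*(2 + E)/(5 + 4*E) + 6) = 1/(6 + 4*(2 + E)/(5 + 4*E)))
15794*R(l(p, 5), 0) = 15794*((5 + 4*5)/(2*(19 + 14*5))) = 15794*((5 + 20)/(2*(19 + 70))) = 15794*((½)*25/89) = 15794*((½)*(1/89)*25) = 15794*(25/178) = 197425/89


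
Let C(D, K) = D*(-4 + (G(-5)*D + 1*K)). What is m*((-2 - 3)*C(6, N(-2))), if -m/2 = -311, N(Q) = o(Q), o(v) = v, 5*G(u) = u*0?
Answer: 111960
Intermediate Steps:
G(u) = 0 (G(u) = (u*0)/5 = (1/5)*0 = 0)
N(Q) = Q
C(D, K) = D*(-4 + K) (C(D, K) = D*(-4 + (0*D + 1*K)) = D*(-4 + (0 + K)) = D*(-4 + K))
m = 622 (m = -2*(-311) = 622)
m*((-2 - 3)*C(6, N(-2))) = 622*((-2 - 3)*(6*(-4 - 2))) = 622*(-30*(-6)) = 622*(-5*(-36)) = 622*180 = 111960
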